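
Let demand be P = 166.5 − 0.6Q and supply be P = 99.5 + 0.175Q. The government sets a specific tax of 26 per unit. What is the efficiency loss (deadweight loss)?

436.13

Competitive equilibrium: 166.5 − 0.6Q = 99.5 + 0.175Q → Q* = 86.4516, P* = 114.629.
With the tax, the buyer price exceeds the seller price by 26: (166.5 − 0.6Q) − (99.5 + 0.175Q) = 26 → Q' = 52.9032.
ΔQ = 86.4516 − 52.9032 = 33.5484; the wedge equals the tax, 26.
Welfare loss = ½ × 33.5484 × 26 = 436.13.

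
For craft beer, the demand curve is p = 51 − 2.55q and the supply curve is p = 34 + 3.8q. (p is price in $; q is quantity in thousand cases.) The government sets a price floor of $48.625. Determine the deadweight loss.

Competitive equilibrium: 51 − 2.55q = 34 + 3.8q → q* = 2.6772, p* = 44.1732.
At the floor p = 48.625, quantity demanded = (51 − 48.625)/2.55 = 0.9314.
Sellers' marginal cost at q' = 0.9314: 34 + 3.8·0.9314 = 37.5393.
Δq = 2.6772 − 0.9314 = 1.7458; wedge = 48.625 − 37.5393 = 11.0857.
Deadweight loss = ½ × 1.7458 × 11.0857 = $9.68 thousand.

$9.68 thousand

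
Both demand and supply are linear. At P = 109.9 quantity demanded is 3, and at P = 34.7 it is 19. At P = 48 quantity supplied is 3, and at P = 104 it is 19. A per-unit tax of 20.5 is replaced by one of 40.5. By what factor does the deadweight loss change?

3.903

Demand slope = (34.7 − 109.9)/(19 − 3) = −4.7, so P = 124 − 4.7Q.
Supply slope = (104 − 48)/(19 − 3) = 3.5, so P = 37.5 + 3.5Q.
Competitive equilibrium: 124 − 4.7Q = 37.5 + 3.5Q → Q* = 10.5488, P* = 74.4207.
For a per-unit tax t: ΔQ = t/8.2, so DWL = ½·t·(t/8.2) = t²/16.4.
At t = 20.5: DWL = 25.625. At t = 40.5: DWL = 100.015.
Ratio = (40.5/20.5)² = 3.903.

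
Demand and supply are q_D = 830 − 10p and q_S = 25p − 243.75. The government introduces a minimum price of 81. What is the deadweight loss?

17725.72

In inverse form: demand p = 83 − 0.1q, supply p = 9.75 + 0.04q.
Competitive equilibrium: 83 − 0.1q = 9.75 + 0.04q → q* = 523.2143, p* = 30.6786.
At the floor p = 81, quantity demanded = (83 − 81)/0.1 = 20.
Sellers' marginal cost at q' = 20: 9.75 + 0.04·20 = 10.55.
Δq = 523.2143 − 20 = 503.2143; wedge = 81 − 10.55 = 70.45.
Deadweight loss = ½ × 503.2143 × 70.45 = 17725.72.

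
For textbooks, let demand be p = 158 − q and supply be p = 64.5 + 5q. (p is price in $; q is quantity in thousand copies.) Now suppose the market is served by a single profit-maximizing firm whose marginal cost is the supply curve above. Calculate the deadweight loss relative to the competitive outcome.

$14.87 thousand

Competitive equilibrium: 158 − q = 64.5 + 5q → q* = 15.5833, p* = 142.4167.
Marginal revenue: MR = 158 − 2q. Set MR = MC: 158 − 2q = 64.5 + 5q → q_m = 13.3571.
Price p_m = 158 − 1·13.3571 = 144.6429; MC(q_m) = 64.5 + 5·13.3571 = 131.2855.
Competitive q* = 15.5833, so Δq = 2.2262; wedge = 144.6429 − 131.2855 = 13.3574.
Deadweight loss = ½ × 2.2262 × 13.3574 = $14.87 thousand.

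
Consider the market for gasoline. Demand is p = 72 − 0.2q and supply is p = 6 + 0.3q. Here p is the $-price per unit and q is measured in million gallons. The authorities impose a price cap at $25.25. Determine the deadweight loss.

Competitive equilibrium: 72 − 0.2q = 6 + 0.3q → q* = 132, p* = 45.6.
At the ceiling p = 25.25, quantity supplied = (25.25 − 6)/0.3 = 64.1667.
Willingness to pay at q' = 64.1667: 72 − 0.2·64.1667 = 59.1667.
Δq = 132 − 64.1667 = 67.8333; wedge = 59.1667 − 25.25 = 33.9167.
Deadweight loss = ½ × 67.8333 × 33.9167 = $1150.34 million.

$1150.34 million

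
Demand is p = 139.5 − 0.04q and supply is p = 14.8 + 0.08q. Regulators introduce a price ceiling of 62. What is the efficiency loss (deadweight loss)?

12105.04

Competitive equilibrium: 139.5 − 0.04q = 14.8 + 0.08q → q* = 1039.1667, p* = 97.9333.
At the ceiling p = 62, quantity supplied = (62 − 14.8)/0.08 = 590.
Willingness to pay at q' = 590: 139.5 − 0.04·590 = 115.9.
Δq = 1039.1667 − 590 = 449.1667; wedge = 115.9 − 62 = 53.9.
The triangle = ½ × 449.1667 × 53.9 = 12105.04.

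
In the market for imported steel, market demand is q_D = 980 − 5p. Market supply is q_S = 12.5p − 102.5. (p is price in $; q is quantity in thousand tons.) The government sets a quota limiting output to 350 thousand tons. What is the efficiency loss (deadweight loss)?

$14400.07 thousand

In inverse form: demand p = 196 − 0.2q, supply p = 8.2 + 0.08q.
Competitive equilibrium: 196 − 0.2q = 8.2 + 0.08q → q* = 670.7143, p* = 61.8571.
At q = 350: demand price = 196 − 0.2·350 = 126; supply price = 8.2 + 0.08·350 = 36.2.
Δq = 670.7143 − 350 = 320.7143; wedge = 126 − 36.2 = 89.8.
DWL = ½ × 320.7143 × 89.8 = $14400.07 thousand.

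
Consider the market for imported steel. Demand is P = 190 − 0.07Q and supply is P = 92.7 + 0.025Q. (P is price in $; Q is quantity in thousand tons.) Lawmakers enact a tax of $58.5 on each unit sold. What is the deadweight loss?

Competitive equilibrium: 190 − 0.07Q = 92.7 + 0.025Q → Q* = 1024.2105, P* = 118.3053.
With the tax, the buyer price exceeds the seller price by 58.5: (190 − 0.07Q) − (92.7 + 0.025Q) = 58.5 → Q' = 408.4211.
ΔQ = 1024.2105 − 408.4211 = 615.7894; the wedge equals the tax, 58.5.
The triangle = ½ × 615.7894 × 58.5 = $18011.84 thousand.

$18011.84 thousand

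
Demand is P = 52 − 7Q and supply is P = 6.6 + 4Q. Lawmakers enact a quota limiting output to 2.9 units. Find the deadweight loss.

Competitive equilibrium: 52 − 7Q = 6.6 + 4Q → Q* = 4.1273, P* = 23.1091.
At Q = 2.9: demand price = 52 − 7·2.9 = 31.7; supply price = 6.6 + 4·2.9 = 18.2.
ΔQ = 4.1273 − 2.9 = 1.2273; wedge = 31.7 − 18.2 = 13.5.
The triangle = ½ × 1.2273 × 13.5 = 8.28.

8.28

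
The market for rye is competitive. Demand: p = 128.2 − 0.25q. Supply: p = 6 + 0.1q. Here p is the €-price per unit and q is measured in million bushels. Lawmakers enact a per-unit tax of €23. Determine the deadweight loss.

Competitive equilibrium: 128.2 − 0.25q = 6 + 0.1q → q* = 349.1429, p* = 40.9143.
With the tax, the buyer price exceeds the seller price by 23: (128.2 − 0.25q) − (6 + 0.1q) = 23 → q' = 283.4286.
Δq = 349.1429 − 283.4286 = 65.7143; the wedge equals the tax, 23.
Welfare loss = ½ × 65.7143 × 23 = €755.71 million.

€755.71 million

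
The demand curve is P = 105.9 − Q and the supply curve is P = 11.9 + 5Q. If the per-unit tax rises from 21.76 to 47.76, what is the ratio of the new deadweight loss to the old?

Competitive equilibrium: 105.9 − Q = 11.9 + 5Q → Q* = 15.6667, P* = 90.2333.
For a per-unit tax t: ΔQ = t/6, so DWL = ½·t·(t/6) = t²/12.
At t = 21.76: DWL = 39.458. At t = 47.76: DWL = 190.0848.
Ratio = (47.76/21.76)² = 4.817.

4.817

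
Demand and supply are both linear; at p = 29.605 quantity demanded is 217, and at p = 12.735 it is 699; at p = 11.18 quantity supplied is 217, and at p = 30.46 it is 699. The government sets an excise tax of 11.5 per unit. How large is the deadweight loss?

881.67

Demand slope = (12.735 − 29.605)/(699 − 217) = −0.035, so p = 37.2 − 0.035q.
Supply slope = (30.46 − 11.18)/(699 − 217) = 0.04, so p = 2.5 + 0.04q.
Competitive equilibrium: 37.2 − 0.035q = 2.5 + 0.04q → q* = 462.6667, p* = 21.0067.
With the tax, the buyer price exceeds the seller price by 11.5: (37.2 − 0.035q) − (2.5 + 0.04q) = 11.5 → q' = 309.3333.
Δq = 462.6667 − 309.3333 = 153.3334; the wedge equals the tax, 11.5.
The triangle = ½ × 153.3334 × 11.5 = 881.67.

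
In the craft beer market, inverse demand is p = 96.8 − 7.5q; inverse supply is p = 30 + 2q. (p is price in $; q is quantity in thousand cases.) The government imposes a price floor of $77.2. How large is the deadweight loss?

$92.72 thousand

Competitive equilibrium: 96.8 − 7.5q = 30 + 2q → q* = 7.03158, p* = 44.06316.
At the floor p = 77.2, quantity demanded = (96.8 − 77.2)/7.5 = 2.61333.
Sellers' marginal cost at q' = 2.61333: 30 + 2·2.61333 = 35.22666.
Δq = 7.03158 − 2.61333 = 4.41825; wedge = 77.2 − 35.22666 = 41.97334.
DWL = ½ × 4.41825 × 41.97334 = $92.72 thousand.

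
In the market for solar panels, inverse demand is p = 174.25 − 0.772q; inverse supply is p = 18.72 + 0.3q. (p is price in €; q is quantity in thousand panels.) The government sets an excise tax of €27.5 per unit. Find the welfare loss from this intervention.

€352.73 thousand

Competitive equilibrium: 174.25 − 0.772q = 18.72 + 0.3q → q* = 145.084, p* = 62.2452.
With the tax, the buyer price exceeds the seller price by 27.5: (174.25 − 0.772q) − (18.72 + 0.3q) = 27.5 → q' = 119.431.
Δq = 145.084 − 119.431 = 25.653; the wedge equals the tax, 27.5.
DWL = ½ × 25.653 × 27.5 = €352.73 thousand.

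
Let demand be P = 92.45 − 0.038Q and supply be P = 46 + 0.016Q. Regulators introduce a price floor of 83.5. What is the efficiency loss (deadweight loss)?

10535.36

Competitive equilibrium: 92.45 − 0.038Q = 46 + 0.016Q → Q* = 860.185185, P* = 59.762963.
At the floor P = 83.5, quantity demanded = (92.45 − 83.5)/0.038 = 235.526316.
Sellers' marginal cost at Q' = 235.526316: 46 + 0.016·235.526316 = 49.768421.
ΔQ = 860.185185 − 235.526316 = 624.658869; wedge = 83.5 − 49.768421 = 33.731579.
Welfare loss = ½ × 624.658869 × 33.731579 = 10535.36.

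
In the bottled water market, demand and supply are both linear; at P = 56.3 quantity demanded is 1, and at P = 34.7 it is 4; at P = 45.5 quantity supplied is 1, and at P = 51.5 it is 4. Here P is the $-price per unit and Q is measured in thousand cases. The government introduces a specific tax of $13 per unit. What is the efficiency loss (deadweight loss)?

$9.18 thousand

Demand slope = (34.7 − 56.3)/(4 − 1) = −7.2, so P = 63.5 − 7.2Q.
Supply slope = (51.5 − 45.5)/(4 − 1) = 2, so P = 43.5 + 2Q.
Competitive equilibrium: 63.5 − 7.2Q = 43.5 + 2Q → Q* = 2.1739, P* = 47.8478.
With the tax, the buyer price exceeds the seller price by 13: (63.5 − 7.2Q) − (43.5 + 2Q) = 13 → Q' = 0.7609.
ΔQ = 2.1739 − 0.7609 = 1.413; the wedge equals the tax, 13.
DWL = ½ × 1.413 × 13 = $9.18 thousand.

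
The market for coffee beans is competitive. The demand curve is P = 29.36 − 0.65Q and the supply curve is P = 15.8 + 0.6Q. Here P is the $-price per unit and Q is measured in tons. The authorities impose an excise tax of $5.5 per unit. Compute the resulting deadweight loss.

Competitive equilibrium: 29.36 − 0.65Q = 15.8 + 0.6Q → Q* = 10.848, P* = 22.3088.
With the tax, the buyer price exceeds the seller price by 5.5: (29.36 − 0.65Q) − (15.8 + 0.6Q) = 5.5 → Q' = 6.448.
ΔQ = 10.848 − 6.448 = 4.4; the wedge equals the tax, 5.5.
The triangle = ½ × 4.4 × 5.5 = $12.10.

$12.10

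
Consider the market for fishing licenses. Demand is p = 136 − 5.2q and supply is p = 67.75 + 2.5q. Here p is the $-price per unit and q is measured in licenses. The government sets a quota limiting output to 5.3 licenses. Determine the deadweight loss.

Competitive equilibrium: 136 − 5.2q = 67.75 + 2.5q → q* = 8.8636, p* = 89.9091.
At q = 5.3: demand price = 136 − 5.2·5.3 = 108.44; supply price = 67.75 + 2.5·5.3 = 81.
Δq = 8.8636 − 5.3 = 3.5636; wedge = 108.44 − 81 = 27.44.
DWL = ½ × 3.5636 × 27.44 = $48.89.

$48.89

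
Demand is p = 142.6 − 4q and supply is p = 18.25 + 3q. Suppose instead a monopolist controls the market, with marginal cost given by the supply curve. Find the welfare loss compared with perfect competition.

Competitive equilibrium: 142.6 − 4q = 18.25 + 3q → q* = 17.7643, p* = 71.5429.
Marginal revenue: MR = 142.6 − 8q. Set MR = MC: 142.6 − 8q = 18.25 + 3q → q_m = 11.3045.
Price p_m = 142.6 − 4·11.3045 = 97.382; MC(q_m) = 18.25 + 3·11.3045 = 52.1635.
Competitive q* = 17.7643, so Δq = 6.4598; wedge = 97.382 − 52.1635 = 45.2185.
The triangle = ½ × 6.4598 × 45.2185 = 146.05.

146.05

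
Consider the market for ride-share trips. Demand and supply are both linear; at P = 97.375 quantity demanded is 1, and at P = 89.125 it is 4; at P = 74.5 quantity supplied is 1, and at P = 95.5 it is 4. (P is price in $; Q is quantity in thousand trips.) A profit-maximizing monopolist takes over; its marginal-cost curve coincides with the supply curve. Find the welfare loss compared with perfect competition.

$2.64 thousand

Demand slope = (89.125 − 97.375)/(4 − 1) = −2.75, so P = 100.125 − 2.75Q.
Supply slope = (95.5 − 74.5)/(4 − 1) = 7, so P = 67.5 + 7Q.
Competitive equilibrium: 100.125 − 2.75Q = 67.5 + 7Q → Q* = 3.3462, P* = 90.9231.
Marginal revenue: MR = 100.125 − 5.5Q. Set MR = MC: 100.125 − 5.5Q = 67.5 + 7Q → Q_m = 2.61.
Price P_m = 100.125 − 2.75·2.61 = 92.9475; MC(Q_m) = 67.5 + 7·2.61 = 85.77.
Competitive Q* = 3.3462, so ΔQ = 0.7362; wedge = 92.9475 − 85.77 = 7.1775.
DWL = ½ × 0.7362 × 7.1775 = $2.64 thousand.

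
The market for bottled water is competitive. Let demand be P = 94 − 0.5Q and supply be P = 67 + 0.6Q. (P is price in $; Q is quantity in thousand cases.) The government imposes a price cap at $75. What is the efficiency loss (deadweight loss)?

$69.14 thousand

Competitive equilibrium: 94 − 0.5Q = 67 + 0.6Q → Q* = 24.5455, P* = 81.7273.
At the ceiling P = 75, quantity supplied = (75 − 67)/0.6 = 13.3333.
Willingness to pay at Q' = 13.3333: 94 − 0.5·13.3333 = 87.3334.
ΔQ = 24.5455 − 13.3333 = 11.2122; wedge = 87.3334 − 75 = 12.3334.
The triangle = ½ × 11.2122 × 12.3334 = $69.14 thousand.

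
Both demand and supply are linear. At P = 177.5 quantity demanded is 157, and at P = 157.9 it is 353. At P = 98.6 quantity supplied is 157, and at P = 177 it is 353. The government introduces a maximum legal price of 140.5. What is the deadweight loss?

703.58

Demand slope = (157.9 − 177.5)/(353 − 157) = −0.1, so P = 193.2 − 0.1Q.
Supply slope = (177 − 98.6)/(353 − 157) = 0.4, so P = 35.8 + 0.4Q.
Competitive equilibrium: 193.2 − 0.1Q = 35.8 + 0.4Q → Q* = 314.8, P* = 161.72.
At the ceiling P = 140.5, quantity supplied = (140.5 − 35.8)/0.4 = 261.75.
Willingness to pay at Q' = 261.75: 193.2 − 0.1·261.75 = 167.025.
ΔQ = 314.8 − 261.75 = 53.05; wedge = 167.025 − 140.5 = 26.525.
The triangle = ½ × 53.05 × 26.525 = 703.58.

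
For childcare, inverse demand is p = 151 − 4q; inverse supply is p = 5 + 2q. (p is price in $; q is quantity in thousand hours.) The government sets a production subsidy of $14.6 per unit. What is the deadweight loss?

Competitive equilibrium: 151 − 4q = 5 + 2q → q* = 24.3333, p* = 53.6667.
The subsidy lowers effective supply by 14.6: p = 2q − 9.6.
New quantity: 151 − 4q = 2q − 9.6 → q' = 26.7667.
Overproduction Δq = 26.7667 − 24.3333 = 2.4334; wedge = subsidy = 14.6.
DWL = ½ × 2.4334 × 14.6 = $17.76 thousand.

$17.76 thousand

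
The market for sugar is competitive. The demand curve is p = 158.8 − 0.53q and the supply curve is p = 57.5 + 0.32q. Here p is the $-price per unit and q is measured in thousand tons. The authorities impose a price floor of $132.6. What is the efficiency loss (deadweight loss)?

Competitive equilibrium: 158.8 − 0.53q = 57.5 + 0.32q → q* = 119.1765, p* = 95.6365.
At the floor p = 132.6, quantity demanded = (158.8 − 132.6)/0.53 = 49.434.
Sellers' marginal cost at q' = 49.434: 57.5 + 0.32·49.434 = 73.3189.
Δq = 119.1765 − 49.434 = 69.7425; wedge = 132.6 − 73.3189 = 59.2811.
DWL = ½ × 69.7425 × 59.2811 = $2067.21 thousand.

$2067.21 thousand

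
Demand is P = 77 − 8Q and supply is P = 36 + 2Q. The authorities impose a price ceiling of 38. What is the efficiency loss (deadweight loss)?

Competitive equilibrium: 77 − 8Q = 36 + 2Q → Q* = 4.1, P* = 44.2.
At the ceiling P = 38, quantity supplied = (38 − 36)/2 = 1.
Willingness to pay at Q' = 1: 77 − 8·1 = 69.
ΔQ = 4.1 − 1 = 3.1; wedge = 69 − 38 = 31.
Deadweight loss = ½ × 3.1 × 31 = 48.05.

48.05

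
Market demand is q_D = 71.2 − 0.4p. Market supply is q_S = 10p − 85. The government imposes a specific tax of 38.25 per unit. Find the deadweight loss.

281.36

In inverse form: demand p = 178 − 2.5q, supply p = 8.5 + 0.1q.
Competitive equilibrium: 178 − 2.5q = 8.5 + 0.1q → q* = 65.1923, p* = 15.0192.
With the tax, the buyer price exceeds the seller price by 38.25: (178 − 2.5q) − (8.5 + 0.1q) = 38.25 → q' = 50.4808.
Δq = 65.1923 − 50.4808 = 14.7115; the wedge equals the tax, 38.25.
Deadweight loss = ½ × 14.7115 × 38.25 = 281.36.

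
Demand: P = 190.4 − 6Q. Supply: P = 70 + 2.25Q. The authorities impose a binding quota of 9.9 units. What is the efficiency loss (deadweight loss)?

90.89

Competitive equilibrium: 190.4 − 6Q = 70 + 2.25Q → Q* = 14.5939, P* = 102.8364.
At Q = 9.9: demand price = 190.4 − 6·9.9 = 131; supply price = 70 + 2.25·9.9 = 92.275.
ΔQ = 14.5939 − 9.9 = 4.6939; wedge = 131 − 92.275 = 38.725.
Welfare loss = ½ × 4.6939 × 38.725 = 90.89.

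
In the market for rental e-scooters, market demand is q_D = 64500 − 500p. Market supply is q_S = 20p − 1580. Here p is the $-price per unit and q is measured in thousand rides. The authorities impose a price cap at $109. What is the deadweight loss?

$3398.46 thousand

In inverse form: demand p = 129 − 0.002q, supply p = 79 + 0.05q.
Competitive equilibrium: 129 − 0.002q = 79 + 0.05q → q* = 961.5385, p* = 127.0769.
At the ceiling p = 109, quantity supplied = (109 − 79)/0.05 = 600.
Willingness to pay at q' = 600: 129 − 0.002·600 = 127.8.
Δq = 961.5385 − 600 = 361.5385; wedge = 127.8 − 109 = 18.8.
The triangle = ½ × 361.5385 × 18.8 = $3398.46 thousand.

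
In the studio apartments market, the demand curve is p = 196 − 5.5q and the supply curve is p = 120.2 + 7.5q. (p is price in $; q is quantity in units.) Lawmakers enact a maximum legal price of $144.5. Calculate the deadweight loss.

Competitive equilibrium: 196 − 5.5q = 120.2 + 7.5q → q* = 5.8308, p* = 163.9308.
At the ceiling p = 144.5, quantity supplied = (144.5 − 120.2)/7.5 = 3.24.
Willingness to pay at q' = 3.24: 196 − 5.5·3.24 = 178.18.
Δq = 5.8308 − 3.24 = 2.5908; wedge = 178.18 − 144.5 = 33.68.
DWL = ½ × 2.5908 × 33.68 = $43.63.

$43.63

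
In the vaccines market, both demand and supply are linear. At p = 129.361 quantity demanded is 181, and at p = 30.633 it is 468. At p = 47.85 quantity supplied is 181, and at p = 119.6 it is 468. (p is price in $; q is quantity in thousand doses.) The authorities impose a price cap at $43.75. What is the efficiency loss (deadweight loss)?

$7009.29 thousand

Demand slope = (30.633 − 129.361)/(468 − 181) = −0.344, so p = 191.625 − 0.344q.
Supply slope = (119.6 − 47.85)/(468 − 181) = 0.25, so p = 2.6 + 0.25q.
Competitive equilibrium: 191.625 − 0.344q = 2.6 + 0.25q → q* = 318.2239, p* = 82.156.
At the ceiling p = 43.75, quantity supplied = (43.75 − 2.6)/0.25 = 164.6.
Willingness to pay at q' = 164.6: 191.625 − 0.344·164.6 = 135.0026.
Δq = 318.2239 − 164.6 = 153.6239; wedge = 135.0026 − 43.75 = 91.2526.
Welfare loss = ½ × 153.6239 × 91.2526 = $7009.29 thousand.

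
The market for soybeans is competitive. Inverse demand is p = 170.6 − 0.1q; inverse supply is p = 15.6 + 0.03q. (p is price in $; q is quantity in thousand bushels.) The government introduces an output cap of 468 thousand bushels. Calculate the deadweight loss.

Competitive equilibrium: 170.6 − 0.1q = 15.6 + 0.03q → q* = 1192.3077, p* = 51.3692.
At q = 468: demand price = 170.6 − 0.1·468 = 123.8; supply price = 15.6 + 0.03·468 = 29.64.
Δq = 1192.3077 − 468 = 724.3077; wedge = 123.8 − 29.64 = 94.16.
Welfare loss = ½ × 724.3077 × 94.16 = $34100.41 thousand.

$34100.41 thousand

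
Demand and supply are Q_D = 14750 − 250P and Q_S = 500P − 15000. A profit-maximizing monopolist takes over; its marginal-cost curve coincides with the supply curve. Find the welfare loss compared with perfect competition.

11213.33

In inverse form: demand P = 59 − 0.004Q, supply P = 30 + 0.002Q.
Competitive equilibrium: 59 − 0.004Q = 30 + 0.002Q → Q* = 4833.3333, P* = 39.6667.
Marginal revenue: MR = 59 − 0.008Q. Set MR = MC: 59 − 0.008Q = 30 + 0.002Q → Q_m = 2900.
Price P_m = 59 − 0.004·2900 = 47.4; MC(Q_m) = 30 + 0.002·2900 = 35.8.
Competitive Q* = 4833.3333, so ΔQ = 1933.3333; wedge = 47.4 − 35.8 = 11.6.
DWL = ½ × 1933.3333 × 11.6 = 11213.33.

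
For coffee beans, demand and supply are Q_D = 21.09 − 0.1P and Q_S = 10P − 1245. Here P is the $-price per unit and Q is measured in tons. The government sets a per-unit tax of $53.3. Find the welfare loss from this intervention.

$140.64

In inverse form: demand P = 210.9 − 10Q, supply P = 124.5 + 0.1Q.
Competitive equilibrium: 210.9 − 10Q = 124.5 + 0.1Q → Q* = 8.5545, P* = 125.3554.
With the tax, the buyer price exceeds the seller price by 53.3: (210.9 − 10Q) − (124.5 + 0.1Q) = 53.3 → Q' = 3.2772.
ΔQ = 8.5545 − 3.2772 = 5.2773; the wedge equals the tax, 53.3.
DWL = ½ × 5.2773 × 53.3 = $140.64.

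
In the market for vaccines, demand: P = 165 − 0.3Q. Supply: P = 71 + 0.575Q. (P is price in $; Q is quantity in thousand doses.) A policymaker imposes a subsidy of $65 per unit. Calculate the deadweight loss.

Competitive equilibrium: 165 − 0.3Q = 71 + 0.575Q → Q* = 107.4286, P* = 132.7714.
The subsidy lowers effective supply by 65: P = 6 + 0.575Q.
New quantity: 165 − 0.3Q = 6 + 0.575Q → Q' = 181.7143.
Overproduction ΔQ = 181.7143 − 107.4286 = 74.2857; wedge = subsidy = 65.
DWL = ½ × 74.2857 × 65 = $2414.29 thousand.

$2414.29 thousand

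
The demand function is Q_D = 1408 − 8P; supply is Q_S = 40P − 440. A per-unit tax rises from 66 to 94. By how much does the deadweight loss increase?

14933.33

In inverse form: demand P = 176 − 0.125Q, supply P = 11 + 0.025Q.
Competitive equilibrium: 176 − 0.125Q = 11 + 0.025Q → Q* = 1100, P* = 38.5.
For a per-unit tax t: ΔQ = t/0.15, so DWL = ½·t·(t/0.15) = t²/0.3.
At t = 66: DWL = 14520. At t = 94: DWL = 29453.333.
Increase = 29453.333 − 14520 = 14933.33.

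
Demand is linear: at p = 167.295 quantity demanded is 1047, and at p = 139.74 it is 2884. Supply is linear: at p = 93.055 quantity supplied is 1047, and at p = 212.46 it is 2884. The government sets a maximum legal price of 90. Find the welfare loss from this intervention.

38025

Demand slope = (139.74 − 167.295)/(2884 − 1047) = −0.015, so p = 183 − 0.015q.
Supply slope = (212.46 − 93.055)/(2884 − 1047) = 0.065, so p = 25 + 0.065q.
Competitive equilibrium: 183 − 0.015q = 25 + 0.065q → q* = 1975, p* = 153.375.
At the ceiling p = 90, quantity supplied = (90 − 25)/0.065 = 1000.
Willingness to pay at q' = 1000: 183 − 0.015·1000 = 168.
Δq = 1975 − 1000 = 975; wedge = 168 − 90 = 78.
Deadweight loss = ½ × 975 × 78 = 38025.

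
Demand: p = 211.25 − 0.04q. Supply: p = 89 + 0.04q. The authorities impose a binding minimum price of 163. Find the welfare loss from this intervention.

4144.14

Competitive equilibrium: 211.25 − 0.04q = 89 + 0.04q → q* = 1528.125, p* = 150.125.
At the floor p = 163, quantity demanded = (211.25 − 163)/0.04 = 1206.25.
Sellers' marginal cost at q' = 1206.25: 89 + 0.04·1206.25 = 137.25.
Δq = 1528.125 − 1206.25 = 321.875; wedge = 163 − 137.25 = 25.75.
DWL = ½ × 321.875 × 25.75 = 4144.14.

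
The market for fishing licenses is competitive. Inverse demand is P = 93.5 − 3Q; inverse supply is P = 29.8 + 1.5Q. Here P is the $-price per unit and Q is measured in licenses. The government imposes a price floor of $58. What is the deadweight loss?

Competitive equilibrium: 93.5 − 3Q = 29.8 + 1.5Q → Q* = 14.1556, P* = 51.0333.
At the floor P = 58, quantity demanded = (93.5 − 58)/3 = 11.8333.
Sellers' marginal cost at Q' = 11.8333: 29.8 + 1.5·11.8333 = 47.55.
ΔQ = 14.1556 − 11.8333 = 2.3223; wedge = 58 − 47.55 = 10.45.
Deadweight loss = ½ × 2.3223 × 10.45 = $12.13.

$12.13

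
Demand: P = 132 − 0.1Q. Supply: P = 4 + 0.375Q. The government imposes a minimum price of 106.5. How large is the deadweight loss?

49.75

Competitive equilibrium: 132 − 0.1Q = 4 + 0.375Q → Q* = 269.4737, P* = 105.0526.
At the floor P = 106.5, quantity demanded = (132 − 106.5)/0.1 = 255.
Sellers' marginal cost at Q' = 255: 4 + 0.375·255 = 99.625.
ΔQ = 269.4737 − 255 = 14.4737; wedge = 106.5 − 99.625 = 6.875.
Deadweight loss = ½ × 14.4737 × 6.875 = 49.75.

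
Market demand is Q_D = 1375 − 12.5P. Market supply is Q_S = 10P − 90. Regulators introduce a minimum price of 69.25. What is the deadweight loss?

In inverse form: demand P = 110 − 0.08Q, supply P = 9 + 0.1Q.
Competitive equilibrium: 110 − 0.08Q = 9 + 0.1Q → Q* = 561.1111, P* = 65.1111.
At the floor P = 69.25, quantity demanded = (110 − 69.25)/0.08 = 509.375.
Sellers' marginal cost at Q' = 509.375: 9 + 0.1·509.375 = 59.9375.
ΔQ = 561.1111 − 509.375 = 51.7361; wedge = 69.25 − 59.9375 = 9.3125.
Deadweight loss = ½ × 51.7361 × 9.3125 = 240.90.

240.90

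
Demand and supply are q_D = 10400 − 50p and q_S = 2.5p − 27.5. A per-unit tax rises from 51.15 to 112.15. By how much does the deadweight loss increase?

11858.69

In inverse form: demand p = 208 − 0.02q, supply p = 11 + 0.4q.
Competitive equilibrium: 208 − 0.02q = 11 + 0.4q → q* = 469.0476, p* = 198.619.
For a per-unit tax t: Δq = t/0.42, so DWL = ½·t·(t/0.42) = t²/0.84.
At t = 51.15: DWL = 3114.67. At t = 112.15: DWL = 14973.36.
Increase = 14973.36 − 3114.67 = 11858.69.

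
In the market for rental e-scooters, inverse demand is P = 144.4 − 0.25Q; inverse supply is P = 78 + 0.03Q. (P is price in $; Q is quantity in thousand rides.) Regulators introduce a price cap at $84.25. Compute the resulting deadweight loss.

$116.20 thousand

Competitive equilibrium: 144.4 − 0.25Q = 78 + 0.03Q → Q* = 237.1429, P* = 85.1143.
At the ceiling P = 84.25, quantity supplied = (84.25 − 78)/0.03 = 208.3333.
Willingness to pay at Q' = 208.3333: 144.4 − 0.25·208.3333 = 92.3167.
ΔQ = 237.1429 − 208.3333 = 28.8096; wedge = 92.3167 − 84.25 = 8.0667.
DWL = ½ × 28.8096 × 8.0667 = $116.20 thousand.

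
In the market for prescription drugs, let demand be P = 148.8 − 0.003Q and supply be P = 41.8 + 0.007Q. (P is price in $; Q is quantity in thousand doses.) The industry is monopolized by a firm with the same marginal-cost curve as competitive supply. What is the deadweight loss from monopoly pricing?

$30485.50 thousand

Competitive equilibrium: 148.8 − 0.003Q = 41.8 + 0.007Q → Q* = 10700, P* = 116.7.
Marginal revenue: MR = 148.8 − 0.006Q. Set MR = MC: 148.8 − 0.006Q = 41.8 + 0.007Q → Q_m = 8230.769231.
Price P_m = 148.8 − 0.003·8230.769231 = 124.107692; MC(Q_m) = 41.8 + 0.007·8230.769231 = 99.415385.
Competitive Q* = 10700, so ΔQ = 2469.230769; wedge = 124.107692 − 99.415385 = 24.692307.
The triangle = ½ × 2469.230769 × 24.692307 = $30485.50 thousand.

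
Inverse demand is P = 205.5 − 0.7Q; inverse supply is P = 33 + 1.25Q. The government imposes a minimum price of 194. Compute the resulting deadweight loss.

5059.03

Competitive equilibrium: 205.5 − 0.7Q = 33 + 1.25Q → Q* = 88.46154, P* = 143.57692.
At the floor P = 194, quantity demanded = (205.5 − 194)/0.7 = 16.42857.
Sellers' marginal cost at Q' = 16.42857: 33 + 1.25·16.42857 = 53.53571.
ΔQ = 88.46154 − 16.42857 = 72.03297; wedge = 194 − 53.53571 = 140.46429.
The triangle = ½ × 72.03297 × 140.46429 = 5059.03.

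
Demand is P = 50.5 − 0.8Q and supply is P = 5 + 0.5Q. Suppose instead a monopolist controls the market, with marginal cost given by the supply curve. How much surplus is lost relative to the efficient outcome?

Competitive equilibrium: 50.5 − 0.8Q = 5 + 0.5Q → Q* = 35, P* = 22.5.
Marginal revenue: MR = 50.5 − 1.6Q. Set MR = MC: 50.5 − 1.6Q = 5 + 0.5Q → Q_m = 21.66667.
Price P_m = 50.5 − 0.8·21.66667 = 33.16666; MC(Q_m) = 5 + 0.5·21.66667 = 15.83334.
Competitive Q* = 35, so ΔQ = 13.33333; wedge = 33.16666 − 15.83334 = 17.33332.
The triangle = ½ × 13.33333 × 17.33332 = 115.56.

115.56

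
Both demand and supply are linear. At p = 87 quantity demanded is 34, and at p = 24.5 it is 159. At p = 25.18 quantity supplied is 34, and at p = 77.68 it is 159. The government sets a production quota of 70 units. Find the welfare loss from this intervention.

447.66

Demand slope = (24.5 − 87)/(159 − 34) = −0.5, so p = 104 − 0.5q.
Supply slope = (77.68 − 25.18)/(159 − 34) = 0.42, so p = 10.9 + 0.42q.
Competitive equilibrium: 104 − 0.5q = 10.9 + 0.42q → q* = 101.1957, p* = 53.4022.
At q = 70: demand price = 104 − 0.5·70 = 69; supply price = 10.9 + 0.42·70 = 40.3.
Δq = 101.1957 − 70 = 31.1957; wedge = 69 − 40.3 = 28.7.
Deadweight loss = ½ × 31.1957 × 28.7 = 447.66.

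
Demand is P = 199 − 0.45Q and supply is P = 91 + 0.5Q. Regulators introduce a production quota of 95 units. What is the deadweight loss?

165.82

Competitive equilibrium: 199 − 0.45Q = 91 + 0.5Q → Q* = 113.6842, P* = 147.8421.
At Q = 95: demand price = 199 − 0.45·95 = 156.25; supply price = 91 + 0.5·95 = 138.5.
ΔQ = 113.6842 − 95 = 18.6842; wedge = 156.25 − 138.5 = 17.75.
Deadweight loss = ½ × 18.6842 × 17.75 = 165.82.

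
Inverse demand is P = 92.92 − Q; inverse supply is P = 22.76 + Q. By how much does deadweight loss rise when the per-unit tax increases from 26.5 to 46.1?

Competitive equilibrium: 92.92 − Q = 22.76 + Q → Q* = 35.08, P* = 57.84.
For a per-unit tax t: ΔQ = t/2, so DWL = ½·t·(t/2) = t²/4.
At t = 26.5: DWL = 175.563. At t = 46.1: DWL = 531.303.
Increase = 531.303 − 175.563 = 355.74.

355.74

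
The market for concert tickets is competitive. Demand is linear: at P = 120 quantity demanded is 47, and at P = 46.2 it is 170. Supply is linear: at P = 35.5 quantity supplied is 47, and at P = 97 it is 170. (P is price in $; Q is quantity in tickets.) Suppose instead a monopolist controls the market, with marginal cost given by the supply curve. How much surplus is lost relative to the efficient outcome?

$1050.36

Demand slope = (46.2 − 120)/(170 − 47) = −0.6, so P = 148.2 − 0.6Q.
Supply slope = (97 − 35.5)/(170 − 47) = 0.5, so P = 12 + 0.5Q.
Competitive equilibrium: 148.2 − 0.6Q = 12 + 0.5Q → Q* = 123.8182, P* = 73.9091.
Marginal revenue: MR = 148.2 − 1.2Q. Set MR = MC: 148.2 − 1.2Q = 12 + 0.5Q → Q_m = 80.1176.
Price P_m = 148.2 − 0.6·80.1176 = 100.1294; MC(Q_m) = 12 + 0.5·80.1176 = 52.0588.
Competitive Q* = 123.8182, so ΔQ = 43.7006; wedge = 100.1294 − 52.0588 = 48.0706.
The triangle = ½ × 43.7006 × 48.0706 = $1050.36.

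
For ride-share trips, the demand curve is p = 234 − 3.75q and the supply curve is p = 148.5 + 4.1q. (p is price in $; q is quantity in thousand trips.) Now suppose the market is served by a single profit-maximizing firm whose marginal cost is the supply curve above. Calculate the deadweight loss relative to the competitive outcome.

Competitive equilibrium: 234 − 3.75q = 148.5 + 4.1q → q* = 10.8917, p* = 193.1561.
Marginal revenue: MR = 234 − 7.5q. Set MR = MC: 234 − 7.5q = 148.5 + 4.1q → q_m = 7.3707.
Price p_m = 234 − 3.75·7.3707 = 206.3599; MC(q_m) = 148.5 + 4.1·7.3707 = 178.7199.
Competitive q* = 10.8917, so Δq = 3.521; wedge = 206.3599 − 178.7199 = 27.64.
DWL = ½ × 3.521 × 27.64 = $48.66 thousand.

$48.66 thousand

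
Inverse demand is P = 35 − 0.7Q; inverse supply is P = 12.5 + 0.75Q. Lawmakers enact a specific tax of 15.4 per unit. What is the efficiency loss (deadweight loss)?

Competitive equilibrium: 35 − 0.7Q = 12.5 + 0.75Q → Q* = 15.5172, P* = 24.1379.
With the tax, the buyer price exceeds the seller price by 15.4: (35 − 0.7Q) − (12.5 + 0.75Q) = 15.4 → Q' = 4.8966.
ΔQ = 15.5172 − 4.8966 = 10.6206; the wedge equals the tax, 15.4.
DWL = ½ × 10.6206 × 15.4 = 81.78.

81.78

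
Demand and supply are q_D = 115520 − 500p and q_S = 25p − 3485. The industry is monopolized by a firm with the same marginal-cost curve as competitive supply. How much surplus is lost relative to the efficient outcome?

206.56

In inverse form: demand p = 231.04 − 0.002q, supply p = 139.4 + 0.04q.
Competitive equilibrium: 231.04 − 0.002q = 139.4 + 0.04q → q* = 2181.9048, p* = 226.6762.
Marginal revenue: MR = 231.04 − 0.004q. Set MR = MC: 231.04 − 0.004q = 139.4 + 0.04q → q_m = 2082.7273.
Price p_m = 231.04 − 0.002·2082.7273 = 226.8745; MC(q_m) = 139.4 + 0.04·2082.7273 = 222.7091.
Competitive q* = 2181.9048, so Δq = 99.1775; wedge = 226.8745 − 222.7091 = 4.1654.
Welfare loss = ½ × 99.1775 × 4.1654 = 206.56.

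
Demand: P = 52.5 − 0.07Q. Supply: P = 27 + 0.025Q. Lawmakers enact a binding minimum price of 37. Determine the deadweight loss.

104.89

Competitive equilibrium: 52.5 − 0.07Q = 27 + 0.025Q → Q* = 268.4211, P* = 33.7105.
At the floor P = 37, quantity demanded = (52.5 − 37)/0.07 = 221.4286.
Sellers' marginal cost at Q' = 221.4286: 27 + 0.025·221.4286 = 32.5357.
ΔQ = 268.4211 − 221.4286 = 46.9925; wedge = 37 − 32.5357 = 4.4643.
DWL = ½ × 46.9925 × 4.4643 = 104.89.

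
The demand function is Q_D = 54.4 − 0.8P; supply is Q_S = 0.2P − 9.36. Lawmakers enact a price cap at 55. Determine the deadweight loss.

In inverse form: demand P = 68 − 1.25Q, supply P = 46.8 + 5Q.
Competitive equilibrium: 68 − 1.25Q = 46.8 + 5Q → Q* = 3.392, P* = 63.76.
At the ceiling P = 55, quantity supplied = (55 − 46.8)/5 = 1.64.
Willingness to pay at Q' = 1.64: 68 − 1.25·1.64 = 65.95.
ΔQ = 3.392 − 1.64 = 1.752; wedge = 65.95 − 55 = 10.95.
DWL = ½ × 1.752 × 10.95 = 9.59.

9.59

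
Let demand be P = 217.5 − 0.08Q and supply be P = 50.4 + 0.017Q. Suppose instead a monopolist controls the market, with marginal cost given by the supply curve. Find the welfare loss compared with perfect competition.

29402.52

Competitive equilibrium: 217.5 − 0.08Q = 50.4 + 0.017Q → Q* = 1722.680412, P* = 79.685567.
Marginal revenue: MR = 217.5 − 0.16Q. Set MR = MC: 217.5 − 0.16Q = 50.4 + 0.017Q → Q_m = 944.067797.
Price P_m = 217.5 − 0.08·944.067797 = 141.974576; MC(Q_m) = 50.4 + 0.017·944.067797 = 66.449153.
Competitive Q* = 1722.680412, so ΔQ = 778.612615; wedge = 141.974576 − 66.449153 = 75.525423.
Deadweight loss = ½ × 778.612615 × 75.525423 = 29402.52.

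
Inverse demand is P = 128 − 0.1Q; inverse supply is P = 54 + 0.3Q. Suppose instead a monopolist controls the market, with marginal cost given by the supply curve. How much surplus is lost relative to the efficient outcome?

Competitive equilibrium: 128 − 0.1Q = 54 + 0.3Q → Q* = 185, P* = 109.5.
Marginal revenue: MR = 128 − 0.2Q. Set MR = MC: 128 − 0.2Q = 54 + 0.3Q → Q_m = 148.
Price P_m = 128 − 0.1·148 = 113.2; MC(Q_m) = 54 + 0.3·148 = 98.4.
Competitive Q* = 185, so ΔQ = 37; wedge = 113.2 − 98.4 = 14.8.
Welfare loss = ½ × 37 × 14.8 = 273.80.

273.80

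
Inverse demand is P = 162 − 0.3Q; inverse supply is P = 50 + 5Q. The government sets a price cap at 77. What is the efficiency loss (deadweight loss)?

Competitive equilibrium: 162 − 0.3Q = 50 + 5Q → Q* = 21.1321, P* = 155.6604.
At the ceiling P = 77, quantity supplied = (77 − 50)/5 = 5.4.
Willingness to pay at Q' = 5.4: 162 − 0.3·5.4 = 160.38.
ΔQ = 21.1321 − 5.4 = 15.7321; wedge = 160.38 − 77 = 83.38.
Welfare loss = ½ × 15.7321 × 83.38 = 655.87.

655.87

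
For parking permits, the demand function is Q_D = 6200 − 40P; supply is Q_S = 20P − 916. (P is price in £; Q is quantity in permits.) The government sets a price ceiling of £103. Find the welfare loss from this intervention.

£3650.40

In inverse form: demand P = 155 − 0.025Q, supply P = 45.8 + 0.05Q.
Competitive equilibrium: 155 − 0.025Q = 45.8 + 0.05Q → Q* = 1456, P* = 118.6.
At the ceiling P = 103, quantity supplied = (103 − 45.8)/0.05 = 1144.
Willingness to pay at Q' = 1144: 155 − 0.025·1144 = 126.4.
ΔQ = 1456 − 1144 = 312; wedge = 126.4 − 103 = 23.4.
Welfare loss = ½ × 312 × 23.4 = £3650.40.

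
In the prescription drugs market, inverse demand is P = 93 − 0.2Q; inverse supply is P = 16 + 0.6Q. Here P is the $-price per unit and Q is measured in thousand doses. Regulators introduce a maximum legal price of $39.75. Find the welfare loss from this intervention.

Competitive equilibrium: 93 − 0.2Q = 16 + 0.6Q → Q* = 96.25, P* = 73.75.
At the ceiling P = 39.75, quantity supplied = (39.75 − 16)/0.6 = 39.5833.
Willingness to pay at Q' = 39.5833: 93 − 0.2·39.5833 = 85.0833.
ΔQ = 96.25 − 39.5833 = 56.6667; wedge = 85.0833 − 39.75 = 45.3333.
The triangle = ½ × 56.6667 × 45.3333 = $1284.44 thousand.

$1284.44 thousand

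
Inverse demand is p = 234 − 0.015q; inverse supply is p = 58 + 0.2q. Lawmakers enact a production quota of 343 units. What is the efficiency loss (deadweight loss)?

24316.48

Competitive equilibrium: 234 − 0.015q = 58 + 0.2q → q* = 818.6047, p* = 221.7209.
At q = 343: demand price = 234 − 0.015·343 = 228.855; supply price = 58 + 0.2·343 = 126.6.
Δq = 818.6047 − 343 = 475.6047; wedge = 228.855 − 126.6 = 102.255.
DWL = ½ × 475.6047 × 102.255 = 24316.48.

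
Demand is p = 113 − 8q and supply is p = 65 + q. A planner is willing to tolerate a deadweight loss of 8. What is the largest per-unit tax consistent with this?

Competitive equilibrium: 113 − 8q = 65 + q → q* = 5.3333, p* = 70.3333.
A tax t gives Δq = t/9 and wedge t, so DWL = t²/18.
t²/18 = 8 → t² = 144 → t = 12.

12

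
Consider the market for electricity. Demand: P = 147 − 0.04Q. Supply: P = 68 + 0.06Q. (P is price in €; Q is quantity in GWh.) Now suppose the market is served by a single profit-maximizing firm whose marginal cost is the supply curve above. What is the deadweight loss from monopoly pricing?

Competitive equilibrium: 147 − 0.04Q = 68 + 0.06Q → Q* = 790, P* = 115.4.
Marginal revenue: MR = 147 − 0.08Q. Set MR = MC: 147 − 0.08Q = 68 + 0.06Q → Q_m = 564.28571.
Price P_m = 147 − 0.04·564.28571 = 124.42857; MC(Q_m) = 68 + 0.06·564.28571 = 101.85714.
Competitive Q* = 790, so ΔQ = 225.71429; wedge = 124.42857 − 101.85714 = 22.57143.
DWL = ½ × 225.71429 × 22.57143 = €2547.35.

€2547.35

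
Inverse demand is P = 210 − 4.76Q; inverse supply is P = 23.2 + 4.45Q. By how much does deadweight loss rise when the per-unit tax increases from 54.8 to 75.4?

145.61

Competitive equilibrium: 210 − 4.76Q = 23.2 + 4.45Q → Q* = 20.2823, P* = 113.4562.
For a per-unit tax t: ΔQ = t/9.21, so DWL = ½·t·(t/9.21) = t²/18.42.
At t = 54.8: DWL = 163.031. At t = 75.4: DWL = 308.641.
Increase = 308.641 − 163.031 = 145.61.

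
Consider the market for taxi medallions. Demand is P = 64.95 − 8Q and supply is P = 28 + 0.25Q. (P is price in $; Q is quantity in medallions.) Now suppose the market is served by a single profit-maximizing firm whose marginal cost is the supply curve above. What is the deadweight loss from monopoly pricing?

$20.05

Competitive equilibrium: 64.95 − 8Q = 28 + 0.25Q → Q* = 4.47879, P* = 29.1197.
Marginal revenue: MR = 64.95 − 16Q. Set MR = MC: 64.95 − 16Q = 28 + 0.25Q → Q_m = 2.27385.
Price P_m = 64.95 − 8·2.27385 = 46.7592; MC(Q_m) = 28 + 0.25·2.27385 = 28.56846.
Competitive Q* = 4.47879, so ΔQ = 2.20494; wedge = 46.7592 − 28.56846 = 18.19074.
Welfare loss = ½ × 2.20494 × 18.19074 = $20.05.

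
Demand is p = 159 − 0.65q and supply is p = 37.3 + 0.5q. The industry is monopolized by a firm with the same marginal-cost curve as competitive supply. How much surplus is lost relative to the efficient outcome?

Competitive equilibrium: 159 − 0.65q = 37.3 + 0.5q → q* = 105.8261, p* = 90.213.
Marginal revenue: MR = 159 − 1.3q. Set MR = MC: 159 − 1.3q = 37.3 + 0.5q → q_m = 67.6111.
Price p_m = 159 − 0.65·67.6111 = 115.0528; MC(q_m) = 37.3 + 0.5·67.6111 = 71.1056.
Competitive q* = 105.8261, so Δq = 38.215; wedge = 115.0528 − 71.1056 = 43.9472.
DWL = ½ × 38.215 × 43.9472 = 839.72.

839.72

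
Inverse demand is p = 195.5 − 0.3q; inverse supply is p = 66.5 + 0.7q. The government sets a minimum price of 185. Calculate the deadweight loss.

4418

Competitive equilibrium: 195.5 − 0.3q = 66.5 + 0.7q → q* = 129, p* = 156.8.
At the floor p = 185, quantity demanded = (195.5 − 185)/0.3 = 35.
Sellers' marginal cost at q' = 35: 66.5 + 0.7·35 = 91.
Δq = 129 − 35 = 94; wedge = 185 − 91 = 94.
Welfare loss = ½ × 94 × 94 = 4418.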